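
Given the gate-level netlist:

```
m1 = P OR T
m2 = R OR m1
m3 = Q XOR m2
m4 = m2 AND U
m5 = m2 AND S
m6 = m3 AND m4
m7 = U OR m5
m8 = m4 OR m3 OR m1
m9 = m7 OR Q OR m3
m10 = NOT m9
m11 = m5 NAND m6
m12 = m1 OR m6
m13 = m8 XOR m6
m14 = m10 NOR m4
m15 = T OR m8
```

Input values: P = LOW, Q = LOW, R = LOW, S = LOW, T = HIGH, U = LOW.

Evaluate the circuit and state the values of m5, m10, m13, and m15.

m5 = LOW; m10 = LOW; m13 = HIGH; m15 = HIGH

m1 = P OR T = LOW OR HIGH = HIGH
m2 = R OR m1 = LOW OR HIGH = HIGH
m3 = Q XOR m2 = LOW XOR HIGH = HIGH
m4 = m2 AND U = HIGH AND LOW = LOW
m5 = m2 AND S = HIGH AND LOW = LOW
m6 = m3 AND m4 = HIGH AND LOW = LOW
m7 = U OR m5 = LOW OR LOW = LOW
m8 = m4 OR m3 OR m1 = LOW OR HIGH OR HIGH = HIGH
m9 = m7 OR Q OR m3 = LOW OR LOW OR HIGH = HIGH
m10 = NOT m9 = NOT HIGH = LOW
m13 = m8 XOR m6 = HIGH XOR LOW = HIGH
m15 = T OR m8 = HIGH OR HIGH = HIGH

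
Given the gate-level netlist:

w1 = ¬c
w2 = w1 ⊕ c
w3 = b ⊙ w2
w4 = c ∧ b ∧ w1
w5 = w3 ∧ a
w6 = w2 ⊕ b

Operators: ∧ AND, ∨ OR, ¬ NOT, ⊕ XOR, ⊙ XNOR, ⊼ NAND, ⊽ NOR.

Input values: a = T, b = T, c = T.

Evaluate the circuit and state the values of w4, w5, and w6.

w4 = F  w5 = T  w6 = F

w1 = NOT c = NOT T = F
w2 = w1 XOR c = F XOR T = T
w3 = b XNOR w2 = T XNOR T = T
w4 = c AND b AND w1 = T AND T AND F = F
w5 = w3 AND a = T AND T = T
w6 = w2 XOR b = T XOR T = F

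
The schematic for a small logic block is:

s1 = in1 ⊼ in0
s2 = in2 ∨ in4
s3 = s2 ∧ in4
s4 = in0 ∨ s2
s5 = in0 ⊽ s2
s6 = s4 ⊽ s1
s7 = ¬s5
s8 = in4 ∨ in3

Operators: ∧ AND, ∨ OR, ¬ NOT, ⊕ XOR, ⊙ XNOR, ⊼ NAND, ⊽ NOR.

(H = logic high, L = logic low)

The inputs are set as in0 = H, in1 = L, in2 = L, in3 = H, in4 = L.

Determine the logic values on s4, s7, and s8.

s4 = H  s7 = H  s8 = H

s2 = in2 OR in4 = L OR L = L
s4 = in0 OR s2 = H OR L = H
s5 = in0 NOR s2 = H NOR L = L
s7 = NOT s5 = NOT L = H
s8 = in4 OR in3 = L OR H = H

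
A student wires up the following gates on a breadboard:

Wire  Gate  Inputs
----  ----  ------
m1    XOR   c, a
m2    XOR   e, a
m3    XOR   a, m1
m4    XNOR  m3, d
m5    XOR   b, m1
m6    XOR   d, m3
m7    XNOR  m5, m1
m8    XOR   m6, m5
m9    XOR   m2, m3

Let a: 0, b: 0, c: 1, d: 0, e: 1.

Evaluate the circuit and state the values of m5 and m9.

m5 = 1, m9 = 0

m1 = c XOR a = 1 XOR 0 = 1
m2 = e XOR a = 1 XOR 0 = 1
m3 = a XOR m1 = 0 XOR 1 = 1
m5 = b XOR m1 = 0 XOR 1 = 1
m9 = m2 XOR m3 = 1 XOR 1 = 0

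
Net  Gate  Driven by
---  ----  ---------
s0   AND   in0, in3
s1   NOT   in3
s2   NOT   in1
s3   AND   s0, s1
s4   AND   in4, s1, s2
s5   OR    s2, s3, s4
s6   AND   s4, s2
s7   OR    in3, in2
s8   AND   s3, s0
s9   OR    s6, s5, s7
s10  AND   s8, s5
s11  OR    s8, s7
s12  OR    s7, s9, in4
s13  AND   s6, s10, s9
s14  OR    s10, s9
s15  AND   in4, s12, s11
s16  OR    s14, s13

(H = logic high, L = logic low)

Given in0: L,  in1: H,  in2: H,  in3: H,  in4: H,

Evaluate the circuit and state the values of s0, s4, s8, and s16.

s0 = L  s4 = L  s8 = L  s16 = H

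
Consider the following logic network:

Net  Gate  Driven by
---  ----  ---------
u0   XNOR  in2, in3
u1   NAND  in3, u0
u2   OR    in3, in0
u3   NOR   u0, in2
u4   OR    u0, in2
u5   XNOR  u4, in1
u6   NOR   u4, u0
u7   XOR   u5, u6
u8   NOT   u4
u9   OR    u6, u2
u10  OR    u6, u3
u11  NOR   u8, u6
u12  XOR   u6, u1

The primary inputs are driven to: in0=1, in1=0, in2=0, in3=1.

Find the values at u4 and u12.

u0 = in2 XNOR in3 = 0 XNOR 1 = 0
u1 = in3 NAND u0 = 1 NAND 0 = 1
u4 = u0 OR in2 = 0 OR 0 = 0
u6 = u4 NOR u0 = 0 NOR 0 = 1
u12 = u6 XOR u1 = 1 XOR 1 = 0

u4 = 0; u12 = 0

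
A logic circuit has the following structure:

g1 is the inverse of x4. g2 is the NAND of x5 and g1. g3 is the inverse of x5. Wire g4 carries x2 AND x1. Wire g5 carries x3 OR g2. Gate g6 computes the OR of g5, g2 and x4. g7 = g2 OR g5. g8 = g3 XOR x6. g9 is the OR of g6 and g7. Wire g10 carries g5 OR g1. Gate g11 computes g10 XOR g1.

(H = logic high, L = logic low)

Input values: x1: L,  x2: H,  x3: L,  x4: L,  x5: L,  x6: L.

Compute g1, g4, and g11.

g1 = H, g4 = L, g11 = L

g1 = NOT x4 = NOT L = H
g2 = x5 NAND g1 = L NAND H = H
g4 = x2 AND x1 = H AND L = L
g5 = x3 OR g2 = L OR H = H
g10 = g5 OR g1 = H OR H = H
g11 = g10 XOR g1 = H XOR H = L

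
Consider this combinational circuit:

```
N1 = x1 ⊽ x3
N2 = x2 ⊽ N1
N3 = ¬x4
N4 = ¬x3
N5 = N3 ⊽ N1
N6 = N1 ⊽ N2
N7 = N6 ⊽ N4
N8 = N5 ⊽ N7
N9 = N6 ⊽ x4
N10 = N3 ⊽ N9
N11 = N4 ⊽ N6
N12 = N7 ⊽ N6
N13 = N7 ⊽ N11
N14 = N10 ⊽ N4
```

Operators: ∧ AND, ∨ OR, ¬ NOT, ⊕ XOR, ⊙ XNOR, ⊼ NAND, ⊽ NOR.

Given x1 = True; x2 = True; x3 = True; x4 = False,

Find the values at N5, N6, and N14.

N5 = False, N6 = True, N14 = True

N1 = x1 NOR x3 = True NOR True = False
N2 = x2 NOR N1 = True NOR False = False
N3 = NOT x4 = NOT False = True
N4 = NOT x3 = NOT True = False
N5 = N3 NOR N1 = True NOR False = False
N6 = N1 NOR N2 = False NOR False = True
N9 = N6 NOR x4 = True NOR False = False
N10 = N3 NOR N9 = True NOR False = False
N14 = N10 NOR N4 = False NOR False = True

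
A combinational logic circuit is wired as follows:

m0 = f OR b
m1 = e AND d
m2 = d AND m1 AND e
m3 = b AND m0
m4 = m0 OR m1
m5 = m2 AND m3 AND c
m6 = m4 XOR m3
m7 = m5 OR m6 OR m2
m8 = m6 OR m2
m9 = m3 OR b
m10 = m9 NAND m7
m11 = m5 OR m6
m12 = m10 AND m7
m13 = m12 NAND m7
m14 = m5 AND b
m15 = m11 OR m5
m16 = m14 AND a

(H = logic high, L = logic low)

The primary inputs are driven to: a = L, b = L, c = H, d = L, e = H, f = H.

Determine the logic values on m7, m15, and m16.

m7 = H; m15 = H; m16 = L

m0 = f OR b = H OR L = H
m1 = e AND d = H AND L = L
m2 = d AND m1 AND e = L AND L AND H = L
m3 = b AND m0 = L AND H = L
m4 = m0 OR m1 = H OR L = H
m5 = m2 AND m3 AND c = L AND L AND H = L
m6 = m4 XOR m3 = H XOR L = H
m7 = m5 OR m6 OR m2 = L OR H OR L = H
m11 = m5 OR m6 = L OR H = H
m14 = m5 AND b = L AND L = L
m15 = m11 OR m5 = H OR L = H
m16 = m14 AND a = L AND L = L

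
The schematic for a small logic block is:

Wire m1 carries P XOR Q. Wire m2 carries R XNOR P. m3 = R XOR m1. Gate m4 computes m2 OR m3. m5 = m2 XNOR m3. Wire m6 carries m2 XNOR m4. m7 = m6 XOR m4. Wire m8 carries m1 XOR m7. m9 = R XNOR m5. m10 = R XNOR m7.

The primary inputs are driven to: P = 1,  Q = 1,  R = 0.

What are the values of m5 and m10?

m1 = P XOR Q = 1 XOR 1 = 0
m2 = R XNOR P = 0 XNOR 1 = 0
m3 = R XOR m1 = 0 XOR 0 = 0
m4 = m2 OR m3 = 0 OR 0 = 0
m5 = m2 XNOR m3 = 0 XNOR 0 = 1
m6 = m2 XNOR m4 = 0 XNOR 0 = 1
m7 = m6 XOR m4 = 1 XOR 0 = 1
m10 = R XNOR m7 = 0 XNOR 1 = 0

m5 = 1, m10 = 0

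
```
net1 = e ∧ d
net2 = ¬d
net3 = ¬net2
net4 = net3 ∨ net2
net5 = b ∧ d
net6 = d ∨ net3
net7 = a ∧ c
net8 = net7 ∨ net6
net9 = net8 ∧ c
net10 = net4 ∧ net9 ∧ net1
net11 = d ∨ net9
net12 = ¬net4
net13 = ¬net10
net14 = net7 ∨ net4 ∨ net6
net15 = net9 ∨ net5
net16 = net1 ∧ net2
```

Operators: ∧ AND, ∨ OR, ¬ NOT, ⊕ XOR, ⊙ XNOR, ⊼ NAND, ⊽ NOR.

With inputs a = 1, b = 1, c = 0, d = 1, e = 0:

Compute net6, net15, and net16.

net6 = 1; net15 = 1; net16 = 0

net1 = e AND d = 0 AND 1 = 0
net2 = NOT d = NOT 1 = 0
net3 = NOT net2 = NOT 0 = 1
net5 = b AND d = 1 AND 1 = 1
net6 = d OR net3 = 1 OR 1 = 1
net7 = a AND c = 1 AND 0 = 0
net8 = net7 OR net6 = 0 OR 1 = 1
net9 = net8 AND c = 1 AND 0 = 0
net15 = net9 OR net5 = 0 OR 1 = 1
net16 = net1 AND net2 = 0 AND 0 = 0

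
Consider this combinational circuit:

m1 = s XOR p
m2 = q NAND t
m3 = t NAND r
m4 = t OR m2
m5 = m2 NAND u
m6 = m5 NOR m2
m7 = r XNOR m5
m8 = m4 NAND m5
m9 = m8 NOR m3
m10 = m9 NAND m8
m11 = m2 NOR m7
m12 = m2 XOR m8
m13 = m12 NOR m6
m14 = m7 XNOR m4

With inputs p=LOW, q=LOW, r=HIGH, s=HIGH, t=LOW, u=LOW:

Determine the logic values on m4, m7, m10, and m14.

m4 = HIGH, m7 = HIGH, m10 = HIGH, m14 = HIGH

m2 = q NAND t = LOW NAND LOW = HIGH
m3 = t NAND r = LOW NAND HIGH = HIGH
m4 = t OR m2 = LOW OR HIGH = HIGH
m5 = m2 NAND u = HIGH NAND LOW = HIGH
m7 = r XNOR m5 = HIGH XNOR HIGH = HIGH
m8 = m4 NAND m5 = HIGH NAND HIGH = LOW
m9 = m8 NOR m3 = LOW NOR HIGH = LOW
m10 = m9 NAND m8 = LOW NAND LOW = HIGH
m14 = m7 XNOR m4 = HIGH XNOR HIGH = HIGH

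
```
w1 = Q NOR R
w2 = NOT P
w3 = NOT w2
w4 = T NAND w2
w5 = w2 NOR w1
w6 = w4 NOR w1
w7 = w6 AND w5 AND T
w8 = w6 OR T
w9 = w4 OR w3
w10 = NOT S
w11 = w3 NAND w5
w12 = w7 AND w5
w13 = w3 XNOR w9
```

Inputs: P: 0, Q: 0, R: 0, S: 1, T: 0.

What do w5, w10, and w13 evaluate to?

w1 = Q NOR R = 0 NOR 0 = 1
w2 = NOT P = NOT 0 = 1
w3 = NOT w2 = NOT 1 = 0
w4 = T NAND w2 = 0 NAND 1 = 1
w5 = w2 NOR w1 = 1 NOR 1 = 0
w9 = w4 OR w3 = 1 OR 0 = 1
w10 = NOT S = NOT 1 = 0
w13 = w3 XNOR w9 = 0 XNOR 1 = 0

w5 = 0, w10 = 0, w13 = 0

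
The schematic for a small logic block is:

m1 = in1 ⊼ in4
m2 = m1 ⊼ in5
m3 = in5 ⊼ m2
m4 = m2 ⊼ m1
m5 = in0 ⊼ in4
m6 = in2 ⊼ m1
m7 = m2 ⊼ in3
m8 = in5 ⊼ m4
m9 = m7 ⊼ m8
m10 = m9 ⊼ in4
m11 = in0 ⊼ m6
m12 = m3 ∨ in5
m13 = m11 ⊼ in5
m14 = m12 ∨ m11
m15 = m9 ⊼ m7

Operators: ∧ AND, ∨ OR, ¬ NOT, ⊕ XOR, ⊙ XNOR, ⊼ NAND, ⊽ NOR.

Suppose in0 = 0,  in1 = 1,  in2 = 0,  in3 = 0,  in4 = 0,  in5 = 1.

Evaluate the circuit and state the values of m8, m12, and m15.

m8 = 0, m12 = 1, m15 = 0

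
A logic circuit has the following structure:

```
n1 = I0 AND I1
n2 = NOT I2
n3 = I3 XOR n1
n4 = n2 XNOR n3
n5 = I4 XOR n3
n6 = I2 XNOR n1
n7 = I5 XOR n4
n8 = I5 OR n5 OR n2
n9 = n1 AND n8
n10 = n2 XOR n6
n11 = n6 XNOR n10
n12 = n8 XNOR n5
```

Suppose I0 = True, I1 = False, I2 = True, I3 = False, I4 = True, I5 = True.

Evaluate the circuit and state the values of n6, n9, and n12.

n6 = False, n9 = False, n12 = True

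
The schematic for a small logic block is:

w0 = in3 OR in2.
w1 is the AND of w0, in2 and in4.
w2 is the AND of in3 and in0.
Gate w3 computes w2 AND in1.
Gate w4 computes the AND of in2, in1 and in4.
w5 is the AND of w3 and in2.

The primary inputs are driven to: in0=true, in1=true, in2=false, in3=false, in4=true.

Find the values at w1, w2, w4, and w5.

w0 = in3 OR in2 = false OR false = false
w1 = w0 AND in2 AND in4 = false AND false AND true = false
w2 = in3 AND in0 = false AND true = false
w3 = w2 AND in1 = false AND true = false
w4 = in2 AND in1 AND in4 = false AND true AND true = false
w5 = w3 AND in2 = false AND false = false

w1 = false; w2 = false; w4 = false; w5 = false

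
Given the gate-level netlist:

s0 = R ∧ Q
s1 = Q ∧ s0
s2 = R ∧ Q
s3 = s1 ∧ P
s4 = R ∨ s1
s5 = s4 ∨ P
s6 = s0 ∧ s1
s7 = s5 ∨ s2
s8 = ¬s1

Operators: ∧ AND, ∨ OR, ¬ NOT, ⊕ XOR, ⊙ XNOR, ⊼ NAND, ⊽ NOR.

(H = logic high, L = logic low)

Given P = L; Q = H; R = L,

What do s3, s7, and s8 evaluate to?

s0 = R AND Q = L AND H = L
s1 = Q AND s0 = H AND L = L
s2 = R AND Q = L AND H = L
s3 = s1 AND P = L AND L = L
s4 = R OR s1 = L OR L = L
s5 = s4 OR P = L OR L = L
s7 = s5 OR s2 = L OR L = L
s8 = NOT s1 = NOT L = H

s3 = L, s7 = L, s8 = H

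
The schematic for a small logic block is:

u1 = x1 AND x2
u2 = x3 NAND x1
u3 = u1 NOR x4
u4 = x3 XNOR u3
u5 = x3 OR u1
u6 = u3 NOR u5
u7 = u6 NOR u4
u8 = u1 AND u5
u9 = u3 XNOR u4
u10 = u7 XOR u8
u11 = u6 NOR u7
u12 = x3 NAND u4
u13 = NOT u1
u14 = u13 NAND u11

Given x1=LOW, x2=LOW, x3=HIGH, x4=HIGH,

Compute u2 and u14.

u2 = HIGH, u14 = HIGH

u1 = x1 AND x2 = LOW AND LOW = LOW
u2 = x3 NAND x1 = HIGH NAND LOW = HIGH
u3 = u1 NOR x4 = LOW NOR HIGH = LOW
u4 = x3 XNOR u3 = HIGH XNOR LOW = LOW
u5 = x3 OR u1 = HIGH OR LOW = HIGH
u6 = u3 NOR u5 = LOW NOR HIGH = LOW
u7 = u6 NOR u4 = LOW NOR LOW = HIGH
u11 = u6 NOR u7 = LOW NOR HIGH = LOW
u13 = NOT u1 = NOT LOW = HIGH
u14 = u13 NAND u11 = HIGH NAND LOW = HIGH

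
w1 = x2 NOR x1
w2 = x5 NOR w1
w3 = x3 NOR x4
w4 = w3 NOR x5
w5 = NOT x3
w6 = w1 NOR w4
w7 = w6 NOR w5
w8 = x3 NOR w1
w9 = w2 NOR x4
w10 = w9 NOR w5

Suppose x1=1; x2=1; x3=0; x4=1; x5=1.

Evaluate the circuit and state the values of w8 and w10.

w8 = 1, w10 = 0

w1 = x2 NOR x1 = 1 NOR 1 = 0
w2 = x5 NOR w1 = 1 NOR 0 = 0
w5 = NOT x3 = NOT 0 = 1
w8 = x3 NOR w1 = 0 NOR 0 = 1
w9 = w2 NOR x4 = 0 NOR 1 = 0
w10 = w9 NOR w5 = 0 NOR 1 = 0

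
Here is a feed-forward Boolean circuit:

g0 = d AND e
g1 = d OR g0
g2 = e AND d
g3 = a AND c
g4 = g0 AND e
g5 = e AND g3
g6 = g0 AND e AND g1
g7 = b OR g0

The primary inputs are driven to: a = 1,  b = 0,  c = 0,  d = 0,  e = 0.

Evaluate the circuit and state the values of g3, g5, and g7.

g3 = 0, g5 = 0, g7 = 0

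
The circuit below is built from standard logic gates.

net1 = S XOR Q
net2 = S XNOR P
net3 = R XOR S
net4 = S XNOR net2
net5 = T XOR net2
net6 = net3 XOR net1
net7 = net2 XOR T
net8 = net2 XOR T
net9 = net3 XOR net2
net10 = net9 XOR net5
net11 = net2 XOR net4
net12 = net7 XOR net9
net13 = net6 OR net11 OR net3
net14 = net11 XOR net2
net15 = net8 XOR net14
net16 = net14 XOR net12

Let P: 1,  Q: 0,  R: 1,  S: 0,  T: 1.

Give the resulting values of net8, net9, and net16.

net2 = S XNOR P = 0 XNOR 1 = 0
net3 = R XOR S = 1 XOR 0 = 1
net4 = S XNOR net2 = 0 XNOR 0 = 1
net7 = net2 XOR T = 0 XOR 1 = 1
net8 = net2 XOR T = 0 XOR 1 = 1
net9 = net3 XOR net2 = 1 XOR 0 = 1
net11 = net2 XOR net4 = 0 XOR 1 = 1
net12 = net7 XOR net9 = 1 XOR 1 = 0
net14 = net11 XOR net2 = 1 XOR 0 = 1
net16 = net14 XOR net12 = 1 XOR 0 = 1

net8 = 1, net9 = 1, net16 = 1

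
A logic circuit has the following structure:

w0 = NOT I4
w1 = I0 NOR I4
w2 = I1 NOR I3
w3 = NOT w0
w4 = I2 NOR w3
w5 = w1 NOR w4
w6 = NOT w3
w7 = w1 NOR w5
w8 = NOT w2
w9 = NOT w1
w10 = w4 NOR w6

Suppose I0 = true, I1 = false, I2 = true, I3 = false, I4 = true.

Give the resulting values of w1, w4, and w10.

w1 = false, w4 = false, w10 = true

w0 = NOT I4 = NOT true = false
w1 = I0 NOR I4 = true NOR true = false
w3 = NOT w0 = NOT false = true
w4 = I2 NOR w3 = true NOR true = false
w6 = NOT w3 = NOT true = false
w10 = w4 NOR w6 = false NOR false = true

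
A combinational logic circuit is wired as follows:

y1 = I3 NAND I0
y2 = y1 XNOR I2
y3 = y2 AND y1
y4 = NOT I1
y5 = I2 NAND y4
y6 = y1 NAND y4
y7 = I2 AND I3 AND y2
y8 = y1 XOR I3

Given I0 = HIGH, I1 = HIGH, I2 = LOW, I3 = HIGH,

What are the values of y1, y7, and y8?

y1 = LOW, y7 = LOW, y8 = HIGH

y1 = I3 NAND I0 = HIGH NAND HIGH = LOW
y2 = y1 XNOR I2 = LOW XNOR LOW = HIGH
y7 = I2 AND I3 AND y2 = LOW AND HIGH AND HIGH = LOW
y8 = y1 XOR I3 = LOW XOR HIGH = HIGH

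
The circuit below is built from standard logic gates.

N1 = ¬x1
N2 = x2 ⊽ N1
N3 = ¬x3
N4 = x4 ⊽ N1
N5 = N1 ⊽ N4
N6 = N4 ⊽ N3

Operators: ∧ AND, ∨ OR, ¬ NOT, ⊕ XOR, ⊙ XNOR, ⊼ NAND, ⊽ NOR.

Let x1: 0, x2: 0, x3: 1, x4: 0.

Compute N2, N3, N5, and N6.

N1 = NOT x1 = NOT 0 = 1
N2 = x2 NOR N1 = 0 NOR 1 = 0
N3 = NOT x3 = NOT 1 = 0
N4 = x4 NOR N1 = 0 NOR 1 = 0
N5 = N1 NOR N4 = 1 NOR 0 = 0
N6 = N4 NOR N3 = 0 NOR 0 = 1

N2 = 0  N3 = 0  N5 = 0  N6 = 1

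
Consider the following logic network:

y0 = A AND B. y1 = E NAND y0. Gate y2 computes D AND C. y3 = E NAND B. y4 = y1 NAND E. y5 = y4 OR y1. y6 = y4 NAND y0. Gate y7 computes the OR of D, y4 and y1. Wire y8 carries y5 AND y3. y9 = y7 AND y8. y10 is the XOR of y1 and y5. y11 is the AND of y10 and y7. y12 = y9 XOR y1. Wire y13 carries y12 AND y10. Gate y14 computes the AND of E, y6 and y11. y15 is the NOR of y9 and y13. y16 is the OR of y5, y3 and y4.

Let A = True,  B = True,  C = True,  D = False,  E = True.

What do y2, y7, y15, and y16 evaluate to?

y2 = False, y7 = True, y15 = True, y16 = True

y0 = A AND B = True AND True = True
y1 = E NAND y0 = True NAND True = False
y2 = D AND C = False AND True = False
y3 = E NAND B = True NAND True = False
y4 = y1 NAND E = False NAND True = True
y5 = y4 OR y1 = True OR False = True
y7 = D OR y4 OR y1 = False OR True OR False = True
y8 = y5 AND y3 = True AND False = False
y9 = y7 AND y8 = True AND False = False
y10 = y1 XOR y5 = False XOR True = True
y12 = y9 XOR y1 = False XOR False = False
y13 = y12 AND y10 = False AND True = False
y15 = y9 NOR y13 = False NOR False = True
y16 = y5 OR y3 OR y4 = True OR False OR True = True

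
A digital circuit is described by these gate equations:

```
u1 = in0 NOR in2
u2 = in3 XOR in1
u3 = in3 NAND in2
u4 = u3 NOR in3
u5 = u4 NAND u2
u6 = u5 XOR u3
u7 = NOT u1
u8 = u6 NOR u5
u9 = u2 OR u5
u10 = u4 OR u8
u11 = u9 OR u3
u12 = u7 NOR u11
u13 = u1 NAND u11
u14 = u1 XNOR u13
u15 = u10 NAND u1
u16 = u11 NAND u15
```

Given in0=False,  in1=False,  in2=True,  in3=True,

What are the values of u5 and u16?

u5 = True; u16 = False

u1 = in0 NOR in2 = False NOR True = False
u2 = in3 XOR in1 = True XOR False = True
u3 = in3 NAND in2 = True NAND True = False
u4 = u3 NOR in3 = False NOR True = False
u5 = u4 NAND u2 = False NAND True = True
u6 = u5 XOR u3 = True XOR False = True
u8 = u6 NOR u5 = True NOR True = False
u9 = u2 OR u5 = True OR True = True
u10 = u4 OR u8 = False OR False = False
u11 = u9 OR u3 = True OR False = True
u15 = u10 NAND u1 = False NAND False = True
u16 = u11 NAND u15 = True NAND True = False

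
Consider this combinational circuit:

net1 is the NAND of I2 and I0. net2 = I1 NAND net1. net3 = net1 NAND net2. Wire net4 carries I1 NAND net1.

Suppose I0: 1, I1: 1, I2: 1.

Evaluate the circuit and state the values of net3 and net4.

net3 = 1; net4 = 1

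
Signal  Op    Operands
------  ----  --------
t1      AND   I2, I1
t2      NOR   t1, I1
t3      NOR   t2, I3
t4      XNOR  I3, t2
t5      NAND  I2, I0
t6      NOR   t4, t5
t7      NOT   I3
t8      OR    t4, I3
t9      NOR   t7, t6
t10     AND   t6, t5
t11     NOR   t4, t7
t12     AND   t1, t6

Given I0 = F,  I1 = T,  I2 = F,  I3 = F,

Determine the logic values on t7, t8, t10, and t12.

t7 = T, t8 = T, t10 = F, t12 = F

t1 = I2 AND I1 = F AND T = F
t2 = t1 NOR I1 = F NOR T = F
t4 = I3 XNOR t2 = F XNOR F = T
t5 = I2 NAND I0 = F NAND F = T
t6 = t4 NOR t5 = T NOR T = F
t7 = NOT I3 = NOT F = T
t8 = t4 OR I3 = T OR F = T
t10 = t6 AND t5 = F AND T = F
t12 = t1 AND t6 = F AND F = F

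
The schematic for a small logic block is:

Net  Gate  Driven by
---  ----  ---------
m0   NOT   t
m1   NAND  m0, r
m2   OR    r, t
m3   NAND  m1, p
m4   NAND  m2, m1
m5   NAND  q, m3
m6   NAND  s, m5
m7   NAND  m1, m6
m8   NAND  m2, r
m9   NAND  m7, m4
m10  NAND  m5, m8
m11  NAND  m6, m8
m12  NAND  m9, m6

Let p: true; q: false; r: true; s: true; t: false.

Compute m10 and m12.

m10 = true, m12 = true

m0 = NOT t = NOT false = true
m1 = m0 NAND r = true NAND true = false
m2 = r OR t = true OR false = true
m3 = m1 NAND p = false NAND true = true
m4 = m2 NAND m1 = true NAND false = true
m5 = q NAND m3 = false NAND true = true
m6 = s NAND m5 = true NAND true = false
m7 = m1 NAND m6 = false NAND false = true
m8 = m2 NAND r = true NAND true = false
m9 = m7 NAND m4 = true NAND true = false
m10 = m5 NAND m8 = true NAND false = true
m12 = m9 NAND m6 = false NAND false = true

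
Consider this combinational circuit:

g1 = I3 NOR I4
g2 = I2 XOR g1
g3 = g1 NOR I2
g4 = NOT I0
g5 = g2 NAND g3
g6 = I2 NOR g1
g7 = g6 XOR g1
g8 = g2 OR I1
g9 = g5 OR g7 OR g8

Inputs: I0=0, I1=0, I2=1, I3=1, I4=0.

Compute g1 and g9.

g1 = 0, g9 = 1

g1 = I3 NOR I4 = 1 NOR 0 = 0
g2 = I2 XOR g1 = 1 XOR 0 = 1
g3 = g1 NOR I2 = 0 NOR 1 = 0
g5 = g2 NAND g3 = 1 NAND 0 = 1
g6 = I2 NOR g1 = 1 NOR 0 = 0
g7 = g6 XOR g1 = 0 XOR 0 = 0
g8 = g2 OR I1 = 1 OR 0 = 1
g9 = g5 OR g7 OR g8 = 1 OR 0 OR 1 = 1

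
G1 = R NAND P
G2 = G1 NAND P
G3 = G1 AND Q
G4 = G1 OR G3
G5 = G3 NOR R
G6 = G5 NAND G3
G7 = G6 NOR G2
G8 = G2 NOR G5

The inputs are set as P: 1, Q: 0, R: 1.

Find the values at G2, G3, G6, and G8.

G1 = R NAND P = 1 NAND 1 = 0
G2 = G1 NAND P = 0 NAND 1 = 1
G3 = G1 AND Q = 0 AND 0 = 0
G5 = G3 NOR R = 0 NOR 1 = 0
G6 = G5 NAND G3 = 0 NAND 0 = 1
G8 = G2 NOR G5 = 1 NOR 0 = 0

G2 = 1, G3 = 0, G6 = 1, G8 = 0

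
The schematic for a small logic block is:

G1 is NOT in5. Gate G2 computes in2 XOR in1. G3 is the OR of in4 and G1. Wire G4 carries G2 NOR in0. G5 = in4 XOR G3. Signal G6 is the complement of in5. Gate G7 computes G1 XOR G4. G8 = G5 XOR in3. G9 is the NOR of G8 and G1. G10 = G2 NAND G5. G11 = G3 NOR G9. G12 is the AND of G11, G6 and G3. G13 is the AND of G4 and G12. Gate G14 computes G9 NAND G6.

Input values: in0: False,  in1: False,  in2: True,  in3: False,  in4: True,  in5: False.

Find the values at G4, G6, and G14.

G1 = NOT in5 = NOT False = True
G2 = in2 XOR in1 = True XOR False = True
G3 = in4 OR G1 = True OR True = True
G4 = G2 NOR in0 = True NOR False = False
G5 = in4 XOR G3 = True XOR True = False
G6 = NOT in5 = NOT False = True
G8 = G5 XOR in3 = False XOR False = False
G9 = G8 NOR G1 = False NOR True = False
G14 = G9 NAND G6 = False NAND True = True

G4 = False, G6 = True, G14 = True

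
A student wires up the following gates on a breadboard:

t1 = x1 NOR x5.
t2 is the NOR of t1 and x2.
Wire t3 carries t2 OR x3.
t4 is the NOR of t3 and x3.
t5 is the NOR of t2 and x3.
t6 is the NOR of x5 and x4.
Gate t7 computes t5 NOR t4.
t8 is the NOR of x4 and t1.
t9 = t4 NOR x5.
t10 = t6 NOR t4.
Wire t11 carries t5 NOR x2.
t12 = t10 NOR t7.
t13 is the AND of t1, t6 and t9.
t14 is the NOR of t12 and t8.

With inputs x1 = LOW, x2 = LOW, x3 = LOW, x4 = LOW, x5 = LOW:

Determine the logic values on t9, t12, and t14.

t9 = LOW; t12 = HIGH; t14 = LOW

t1 = x1 NOR x5 = LOW NOR LOW = HIGH
t2 = t1 NOR x2 = HIGH NOR LOW = LOW
t3 = t2 OR x3 = LOW OR LOW = LOW
t4 = t3 NOR x3 = LOW NOR LOW = HIGH
t5 = t2 NOR x3 = LOW NOR LOW = HIGH
t6 = x5 NOR x4 = LOW NOR LOW = HIGH
t7 = t5 NOR t4 = HIGH NOR HIGH = LOW
t8 = x4 NOR t1 = LOW NOR HIGH = LOW
t9 = t4 NOR x5 = HIGH NOR LOW = LOW
t10 = t6 NOR t4 = HIGH NOR HIGH = LOW
t12 = t10 NOR t7 = LOW NOR LOW = HIGH
t14 = t12 NOR t8 = HIGH NOR LOW = LOW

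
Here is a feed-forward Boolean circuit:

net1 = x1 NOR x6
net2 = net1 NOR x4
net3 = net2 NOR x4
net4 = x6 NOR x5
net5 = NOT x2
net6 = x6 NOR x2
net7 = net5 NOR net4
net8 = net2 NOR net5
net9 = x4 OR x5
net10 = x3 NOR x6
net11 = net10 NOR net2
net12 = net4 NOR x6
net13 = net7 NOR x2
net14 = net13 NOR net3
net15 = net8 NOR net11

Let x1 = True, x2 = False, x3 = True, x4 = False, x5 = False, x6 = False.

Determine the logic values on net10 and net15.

net1 = x1 NOR x6 = True NOR False = False
net2 = net1 NOR x4 = False NOR False = True
net5 = NOT x2 = NOT False = True
net8 = net2 NOR net5 = True NOR True = False
net10 = x3 NOR x6 = True NOR False = False
net11 = net10 NOR net2 = False NOR True = False
net15 = net8 NOR net11 = False NOR False = True

net10 = False; net15 = True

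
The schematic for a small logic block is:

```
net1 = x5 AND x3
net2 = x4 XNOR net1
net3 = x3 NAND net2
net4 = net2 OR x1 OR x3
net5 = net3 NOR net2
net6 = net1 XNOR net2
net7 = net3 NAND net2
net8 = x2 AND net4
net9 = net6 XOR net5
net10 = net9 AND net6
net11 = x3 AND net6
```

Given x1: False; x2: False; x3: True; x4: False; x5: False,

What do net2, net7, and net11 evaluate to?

net2 = True  net7 = True  net11 = False

net1 = x5 AND x3 = False AND True = False
net2 = x4 XNOR net1 = False XNOR False = True
net3 = x3 NAND net2 = True NAND True = False
net6 = net1 XNOR net2 = False XNOR True = False
net7 = net3 NAND net2 = False NAND True = True
net11 = x3 AND net6 = True AND False = False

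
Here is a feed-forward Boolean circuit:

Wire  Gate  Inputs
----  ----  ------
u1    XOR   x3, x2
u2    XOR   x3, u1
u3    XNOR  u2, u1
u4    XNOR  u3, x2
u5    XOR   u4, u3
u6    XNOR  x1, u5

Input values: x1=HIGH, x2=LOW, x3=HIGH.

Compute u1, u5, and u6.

u1 = HIGH, u5 = HIGH, u6 = HIGH

u1 = x3 XOR x2 = HIGH XOR LOW = HIGH
u2 = x3 XOR u1 = HIGH XOR HIGH = LOW
u3 = u2 XNOR u1 = LOW XNOR HIGH = LOW
u4 = u3 XNOR x2 = LOW XNOR LOW = HIGH
u5 = u4 XOR u3 = HIGH XOR LOW = HIGH
u6 = x1 XNOR u5 = HIGH XNOR HIGH = HIGH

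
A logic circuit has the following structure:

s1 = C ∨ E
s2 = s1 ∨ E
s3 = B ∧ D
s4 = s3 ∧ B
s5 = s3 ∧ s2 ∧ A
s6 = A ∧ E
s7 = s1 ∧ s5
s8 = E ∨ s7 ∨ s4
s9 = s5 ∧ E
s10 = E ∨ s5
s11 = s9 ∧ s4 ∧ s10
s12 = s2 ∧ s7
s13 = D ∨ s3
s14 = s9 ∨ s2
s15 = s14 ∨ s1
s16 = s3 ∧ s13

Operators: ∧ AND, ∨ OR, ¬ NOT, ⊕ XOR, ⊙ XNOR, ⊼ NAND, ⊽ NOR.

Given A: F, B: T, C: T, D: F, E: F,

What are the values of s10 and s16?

s10 = F, s16 = F

s1 = C OR E = T OR F = T
s2 = s1 OR E = T OR F = T
s3 = B AND D = T AND F = F
s5 = s3 AND s2 AND A = F AND T AND F = F
s10 = E OR s5 = F OR F = F
s13 = D OR s3 = F OR F = F
s16 = s3 AND s13 = F AND F = F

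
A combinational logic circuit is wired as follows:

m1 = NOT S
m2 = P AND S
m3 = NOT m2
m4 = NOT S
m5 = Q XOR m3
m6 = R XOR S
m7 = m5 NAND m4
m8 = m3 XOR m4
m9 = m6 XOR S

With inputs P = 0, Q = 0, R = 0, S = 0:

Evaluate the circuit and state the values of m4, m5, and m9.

m4 = 1, m5 = 1, m9 = 0

m2 = P AND S = 0 AND 0 = 0
m3 = NOT m2 = NOT 0 = 1
m4 = NOT S = NOT 0 = 1
m5 = Q XOR m3 = 0 XOR 1 = 1
m6 = R XOR S = 0 XOR 0 = 0
m9 = m6 XOR S = 0 XOR 0 = 0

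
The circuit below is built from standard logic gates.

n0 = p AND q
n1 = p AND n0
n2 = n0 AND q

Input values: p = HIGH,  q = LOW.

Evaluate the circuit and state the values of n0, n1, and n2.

n0 = LOW, n1 = LOW, n2 = LOW

n0 = p AND q = HIGH AND LOW = LOW
n1 = p AND n0 = HIGH AND LOW = LOW
n2 = n0 AND q = LOW AND LOW = LOW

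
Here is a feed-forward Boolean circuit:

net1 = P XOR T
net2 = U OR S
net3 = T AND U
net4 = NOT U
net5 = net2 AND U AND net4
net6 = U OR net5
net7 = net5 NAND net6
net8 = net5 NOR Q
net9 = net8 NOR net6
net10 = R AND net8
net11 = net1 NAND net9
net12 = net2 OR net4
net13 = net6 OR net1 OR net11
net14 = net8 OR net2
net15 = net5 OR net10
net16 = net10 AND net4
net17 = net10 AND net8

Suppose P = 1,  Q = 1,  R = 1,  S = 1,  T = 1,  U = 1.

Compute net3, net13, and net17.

net1 = P XOR T = 1 XOR 1 = 0
net2 = U OR S = 1 OR 1 = 1
net3 = T AND U = 1 AND 1 = 1
net4 = NOT U = NOT 1 = 0
net5 = net2 AND U AND net4 = 1 AND 1 AND 0 = 0
net6 = U OR net5 = 1 OR 0 = 1
net8 = net5 NOR Q = 0 NOR 1 = 0
net9 = net8 NOR net6 = 0 NOR 1 = 0
net10 = R AND net8 = 1 AND 0 = 0
net11 = net1 NAND net9 = 0 NAND 0 = 1
net13 = net6 OR net1 OR net11 = 1 OR 0 OR 1 = 1
net17 = net10 AND net8 = 0 AND 0 = 0

net3 = 1, net13 = 1, net17 = 0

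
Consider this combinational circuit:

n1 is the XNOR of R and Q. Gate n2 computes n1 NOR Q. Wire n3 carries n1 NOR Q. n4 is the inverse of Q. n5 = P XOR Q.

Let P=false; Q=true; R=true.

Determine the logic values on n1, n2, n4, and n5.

n1 = true  n2 = false  n4 = false  n5 = true

n1 = R XNOR Q = true XNOR true = true
n2 = n1 NOR Q = true NOR true = false
n4 = NOT Q = NOT true = false
n5 = P XOR Q = false XOR true = true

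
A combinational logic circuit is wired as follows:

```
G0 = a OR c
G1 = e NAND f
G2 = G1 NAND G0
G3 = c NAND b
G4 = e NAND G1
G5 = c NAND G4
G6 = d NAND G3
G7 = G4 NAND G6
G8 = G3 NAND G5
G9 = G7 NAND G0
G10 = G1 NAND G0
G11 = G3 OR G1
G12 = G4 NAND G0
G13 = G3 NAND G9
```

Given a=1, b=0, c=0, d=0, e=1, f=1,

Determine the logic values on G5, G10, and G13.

G0 = a OR c = 1 OR 0 = 1
G1 = e NAND f = 1 NAND 1 = 0
G3 = c NAND b = 0 NAND 0 = 1
G4 = e NAND G1 = 1 NAND 0 = 1
G5 = c NAND G4 = 0 NAND 1 = 1
G6 = d NAND G3 = 0 NAND 1 = 1
G7 = G4 NAND G6 = 1 NAND 1 = 0
G9 = G7 NAND G0 = 0 NAND 1 = 1
G10 = G1 NAND G0 = 0 NAND 1 = 1
G13 = G3 NAND G9 = 1 NAND 1 = 0

G5 = 1, G10 = 1, G13 = 0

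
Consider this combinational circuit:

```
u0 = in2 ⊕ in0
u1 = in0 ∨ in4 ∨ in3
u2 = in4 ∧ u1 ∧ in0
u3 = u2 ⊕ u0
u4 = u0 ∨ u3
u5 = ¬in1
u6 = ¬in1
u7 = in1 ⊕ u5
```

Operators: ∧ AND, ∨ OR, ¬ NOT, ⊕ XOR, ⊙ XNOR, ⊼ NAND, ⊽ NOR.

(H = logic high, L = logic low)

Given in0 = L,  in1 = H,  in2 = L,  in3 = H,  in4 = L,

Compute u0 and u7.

u0 = in2 XOR in0 = L XOR L = L
u5 = NOT in1 = NOT H = L
u7 = in1 XOR u5 = H XOR L = H

u0 = L; u7 = H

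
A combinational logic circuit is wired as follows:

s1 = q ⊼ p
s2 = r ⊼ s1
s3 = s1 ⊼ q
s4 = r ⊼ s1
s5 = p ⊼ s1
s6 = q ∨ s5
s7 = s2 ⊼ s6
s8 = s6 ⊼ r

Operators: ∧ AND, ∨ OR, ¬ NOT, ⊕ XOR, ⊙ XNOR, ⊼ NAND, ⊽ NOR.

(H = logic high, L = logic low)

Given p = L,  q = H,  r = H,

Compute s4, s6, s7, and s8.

s4 = L; s6 = H; s7 = H; s8 = L

s1 = q NAND p = H NAND L = H
s2 = r NAND s1 = H NAND H = L
s4 = r NAND s1 = H NAND H = L
s5 = p NAND s1 = L NAND H = H
s6 = q OR s5 = H OR H = H
s7 = s2 NAND s6 = L NAND H = H
s8 = s6 NAND r = H NAND H = L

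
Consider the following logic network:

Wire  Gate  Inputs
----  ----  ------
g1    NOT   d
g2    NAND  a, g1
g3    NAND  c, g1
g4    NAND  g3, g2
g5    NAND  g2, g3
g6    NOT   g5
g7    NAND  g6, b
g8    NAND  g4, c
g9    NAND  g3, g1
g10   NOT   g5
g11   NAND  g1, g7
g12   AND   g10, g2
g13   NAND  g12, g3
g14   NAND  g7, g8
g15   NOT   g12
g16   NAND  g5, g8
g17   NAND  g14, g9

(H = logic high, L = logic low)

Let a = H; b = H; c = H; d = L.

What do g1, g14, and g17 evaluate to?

g1 = NOT d = NOT L = H
g2 = a NAND g1 = H NAND H = L
g3 = c NAND g1 = H NAND H = L
g4 = g3 NAND g2 = L NAND L = H
g5 = g2 NAND g3 = L NAND L = H
g6 = NOT g5 = NOT H = L
g7 = g6 NAND b = L NAND H = H
g8 = g4 NAND c = H NAND H = L
g9 = g3 NAND g1 = L NAND H = H
g14 = g7 NAND g8 = H NAND L = H
g17 = g14 NAND g9 = H NAND H = L

g1 = H, g14 = H, g17 = L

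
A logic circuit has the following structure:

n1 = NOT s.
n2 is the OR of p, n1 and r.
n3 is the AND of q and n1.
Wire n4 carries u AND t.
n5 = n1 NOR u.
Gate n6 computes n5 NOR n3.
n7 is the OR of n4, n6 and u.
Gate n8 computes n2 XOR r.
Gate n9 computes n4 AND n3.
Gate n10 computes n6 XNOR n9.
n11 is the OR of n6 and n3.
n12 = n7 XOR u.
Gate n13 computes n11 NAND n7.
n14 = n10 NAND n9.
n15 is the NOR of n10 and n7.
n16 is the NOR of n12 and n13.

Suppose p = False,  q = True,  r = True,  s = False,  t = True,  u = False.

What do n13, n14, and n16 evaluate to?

n13 = True  n14 = True  n16 = False

n1 = NOT s = NOT False = True
n3 = q AND n1 = True AND True = True
n4 = u AND t = False AND True = False
n5 = n1 NOR u = True NOR False = False
n6 = n5 NOR n3 = False NOR True = False
n7 = n4 OR n6 OR u = False OR False OR False = False
n9 = n4 AND n3 = False AND True = False
n10 = n6 XNOR n9 = False XNOR False = True
n11 = n6 OR n3 = False OR True = True
n12 = n7 XOR u = False XOR False = False
n13 = n11 NAND n7 = True NAND False = True
n14 = n10 NAND n9 = True NAND False = True
n16 = n12 NOR n13 = False NOR True = False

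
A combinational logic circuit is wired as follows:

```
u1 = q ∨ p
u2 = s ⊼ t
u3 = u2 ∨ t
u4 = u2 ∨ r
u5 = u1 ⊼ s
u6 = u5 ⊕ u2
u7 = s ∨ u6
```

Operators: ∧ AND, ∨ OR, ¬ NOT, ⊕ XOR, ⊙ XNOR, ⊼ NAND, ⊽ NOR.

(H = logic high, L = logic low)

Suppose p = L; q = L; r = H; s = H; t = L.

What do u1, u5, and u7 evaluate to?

u1 = q OR p = L OR L = L
u2 = s NAND t = H NAND L = H
u5 = u1 NAND s = L NAND H = H
u6 = u5 XOR u2 = H XOR H = L
u7 = s OR u6 = H OR L = H

u1 = L, u5 = H, u7 = H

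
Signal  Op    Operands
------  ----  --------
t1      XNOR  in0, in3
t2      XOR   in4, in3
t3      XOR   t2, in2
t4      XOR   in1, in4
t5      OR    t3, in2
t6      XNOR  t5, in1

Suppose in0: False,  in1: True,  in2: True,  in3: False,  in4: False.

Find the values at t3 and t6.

t2 = in4 XOR in3 = False XOR False = False
t3 = t2 XOR in2 = False XOR True = True
t5 = t3 OR in2 = True OR True = True
t6 = t5 XNOR in1 = True XNOR True = True

t3 = True  t6 = True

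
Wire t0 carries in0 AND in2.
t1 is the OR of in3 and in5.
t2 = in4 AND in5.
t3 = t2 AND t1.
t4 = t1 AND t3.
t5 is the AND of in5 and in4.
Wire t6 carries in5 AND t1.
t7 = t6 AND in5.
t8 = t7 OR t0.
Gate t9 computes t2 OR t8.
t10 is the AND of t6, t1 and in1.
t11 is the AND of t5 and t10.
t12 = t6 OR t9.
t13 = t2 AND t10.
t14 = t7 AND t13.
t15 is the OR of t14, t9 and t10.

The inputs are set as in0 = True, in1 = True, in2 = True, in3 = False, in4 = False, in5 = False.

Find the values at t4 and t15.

t0 = in0 AND in2 = True AND True = True
t1 = in3 OR in5 = False OR False = False
t2 = in4 AND in5 = False AND False = False
t3 = t2 AND t1 = False AND False = False
t4 = t1 AND t3 = False AND False = False
t6 = in5 AND t1 = False AND False = False
t7 = t6 AND in5 = False AND False = False
t8 = t7 OR t0 = False OR True = True
t9 = t2 OR t8 = False OR True = True
t10 = t6 AND t1 AND in1 = False AND False AND True = False
t13 = t2 AND t10 = False AND False = False
t14 = t7 AND t13 = False AND False = False
t15 = t14 OR t9 OR t10 = False OR True OR False = True

t4 = False, t15 = True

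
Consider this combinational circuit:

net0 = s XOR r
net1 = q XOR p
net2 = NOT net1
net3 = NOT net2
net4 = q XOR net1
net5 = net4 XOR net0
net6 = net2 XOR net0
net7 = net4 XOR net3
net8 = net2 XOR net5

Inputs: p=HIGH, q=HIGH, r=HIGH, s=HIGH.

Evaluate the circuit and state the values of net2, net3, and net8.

net0 = s XOR r = HIGH XOR HIGH = LOW
net1 = q XOR p = HIGH XOR HIGH = LOW
net2 = NOT net1 = NOT LOW = HIGH
net3 = NOT net2 = NOT HIGH = LOW
net4 = q XOR net1 = HIGH XOR LOW = HIGH
net5 = net4 XOR net0 = HIGH XOR LOW = HIGH
net8 = net2 XOR net5 = HIGH XOR HIGH = LOW

net2 = HIGH, net3 = LOW, net8 = LOW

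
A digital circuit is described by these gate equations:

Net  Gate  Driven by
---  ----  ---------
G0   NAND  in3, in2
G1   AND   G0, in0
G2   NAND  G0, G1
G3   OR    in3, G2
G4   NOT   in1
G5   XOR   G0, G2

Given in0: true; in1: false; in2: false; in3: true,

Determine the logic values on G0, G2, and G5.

G0 = true; G2 = false; G5 = true

G0 = in3 NAND in2 = true NAND false = true
G1 = G0 AND in0 = true AND true = true
G2 = G0 NAND G1 = true NAND true = false
G5 = G0 XOR G2 = true XOR false = true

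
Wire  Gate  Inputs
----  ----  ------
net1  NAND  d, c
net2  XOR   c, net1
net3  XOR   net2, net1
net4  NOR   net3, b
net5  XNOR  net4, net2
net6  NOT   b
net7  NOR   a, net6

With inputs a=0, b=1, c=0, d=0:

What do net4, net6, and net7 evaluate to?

net1 = d NAND c = 0 NAND 0 = 1
net2 = c XOR net1 = 0 XOR 1 = 1
net3 = net2 XOR net1 = 1 XOR 1 = 0
net4 = net3 NOR b = 0 NOR 1 = 0
net6 = NOT b = NOT 1 = 0
net7 = a NOR net6 = 0 NOR 0 = 1

net4 = 0  net6 = 0  net7 = 1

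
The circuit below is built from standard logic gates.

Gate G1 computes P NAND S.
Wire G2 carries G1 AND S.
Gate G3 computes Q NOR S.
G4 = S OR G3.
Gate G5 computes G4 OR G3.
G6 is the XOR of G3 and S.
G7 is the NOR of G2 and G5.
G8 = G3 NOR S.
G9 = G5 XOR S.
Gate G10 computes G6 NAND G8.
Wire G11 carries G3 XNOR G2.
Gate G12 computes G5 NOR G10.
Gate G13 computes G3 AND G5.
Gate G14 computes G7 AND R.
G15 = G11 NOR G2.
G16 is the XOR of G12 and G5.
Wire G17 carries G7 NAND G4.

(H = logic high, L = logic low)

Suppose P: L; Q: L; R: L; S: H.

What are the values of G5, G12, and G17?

G5 = H, G12 = L, G17 = H

G1 = P NAND S = L NAND H = H
G2 = G1 AND S = H AND H = H
G3 = Q NOR S = L NOR H = L
G4 = S OR G3 = H OR L = H
G5 = G4 OR G3 = H OR L = H
G6 = G3 XOR S = L XOR H = H
G7 = G2 NOR G5 = H NOR H = L
G8 = G3 NOR S = L NOR H = L
G10 = G6 NAND G8 = H NAND L = H
G12 = G5 NOR G10 = H NOR H = L
G17 = G7 NAND G4 = L NAND H = H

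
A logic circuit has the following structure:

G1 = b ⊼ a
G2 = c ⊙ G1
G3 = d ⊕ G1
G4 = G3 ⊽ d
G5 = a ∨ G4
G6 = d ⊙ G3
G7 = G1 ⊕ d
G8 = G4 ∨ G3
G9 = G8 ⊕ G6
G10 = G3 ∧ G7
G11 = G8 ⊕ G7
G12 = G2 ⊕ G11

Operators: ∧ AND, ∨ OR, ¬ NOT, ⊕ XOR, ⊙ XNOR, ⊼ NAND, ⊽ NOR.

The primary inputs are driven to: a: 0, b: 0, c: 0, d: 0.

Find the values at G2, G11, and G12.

G1 = b NAND a = 0 NAND 0 = 1
G2 = c XNOR G1 = 0 XNOR 1 = 0
G3 = d XOR G1 = 0 XOR 1 = 1
G4 = G3 NOR d = 1 NOR 0 = 0
G7 = G1 XOR d = 1 XOR 0 = 1
G8 = G4 OR G3 = 0 OR 1 = 1
G11 = G8 XOR G7 = 1 XOR 1 = 0
G12 = G2 XOR G11 = 0 XOR 0 = 0

G2 = 0, G11 = 0, G12 = 0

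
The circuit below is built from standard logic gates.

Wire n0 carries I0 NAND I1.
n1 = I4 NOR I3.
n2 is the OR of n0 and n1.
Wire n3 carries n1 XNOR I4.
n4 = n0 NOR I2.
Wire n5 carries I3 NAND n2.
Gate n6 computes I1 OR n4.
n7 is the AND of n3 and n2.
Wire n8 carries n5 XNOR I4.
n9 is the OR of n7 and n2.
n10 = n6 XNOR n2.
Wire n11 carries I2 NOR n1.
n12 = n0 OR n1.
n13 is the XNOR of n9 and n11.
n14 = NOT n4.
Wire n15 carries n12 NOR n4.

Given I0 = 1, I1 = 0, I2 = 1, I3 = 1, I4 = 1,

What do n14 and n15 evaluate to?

n14 = 1, n15 = 0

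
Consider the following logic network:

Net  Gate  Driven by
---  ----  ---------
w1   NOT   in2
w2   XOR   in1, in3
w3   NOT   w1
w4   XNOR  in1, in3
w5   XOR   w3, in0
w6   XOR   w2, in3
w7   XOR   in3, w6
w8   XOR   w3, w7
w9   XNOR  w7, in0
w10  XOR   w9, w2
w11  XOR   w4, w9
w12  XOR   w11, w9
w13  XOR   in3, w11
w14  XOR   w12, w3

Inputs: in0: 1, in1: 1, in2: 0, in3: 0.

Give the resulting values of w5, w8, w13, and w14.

w5 = 1; w8 = 1; w13 = 1; w14 = 0

w1 = NOT in2 = NOT 0 = 1
w2 = in1 XOR in3 = 1 XOR 0 = 1
w3 = NOT w1 = NOT 1 = 0
w4 = in1 XNOR in3 = 1 XNOR 0 = 0
w5 = w3 XOR in0 = 0 XOR 1 = 1
w6 = w2 XOR in3 = 1 XOR 0 = 1
w7 = in3 XOR w6 = 0 XOR 1 = 1
w8 = w3 XOR w7 = 0 XOR 1 = 1
w9 = w7 XNOR in0 = 1 XNOR 1 = 1
w11 = w4 XOR w9 = 0 XOR 1 = 1
w12 = w11 XOR w9 = 1 XOR 1 = 0
w13 = in3 XOR w11 = 0 XOR 1 = 1
w14 = w12 XOR w3 = 0 XOR 0 = 0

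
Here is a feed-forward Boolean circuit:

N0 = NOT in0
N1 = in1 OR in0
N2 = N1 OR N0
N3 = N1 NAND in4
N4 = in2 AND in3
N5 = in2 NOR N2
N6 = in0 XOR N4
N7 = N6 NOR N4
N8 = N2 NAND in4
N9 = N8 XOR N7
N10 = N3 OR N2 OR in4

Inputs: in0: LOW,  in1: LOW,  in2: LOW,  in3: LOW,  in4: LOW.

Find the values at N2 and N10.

N0 = NOT in0 = NOT LOW = HIGH
N1 = in1 OR in0 = LOW OR LOW = LOW
N2 = N1 OR N0 = LOW OR HIGH = HIGH
N3 = N1 NAND in4 = LOW NAND LOW = HIGH
N10 = N3 OR N2 OR in4 = HIGH OR HIGH OR LOW = HIGH

N2 = HIGH; N10 = HIGH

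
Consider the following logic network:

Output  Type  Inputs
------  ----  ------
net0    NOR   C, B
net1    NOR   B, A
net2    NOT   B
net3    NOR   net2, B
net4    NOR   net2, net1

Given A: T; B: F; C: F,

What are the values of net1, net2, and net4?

net1 = F  net2 = T  net4 = F

net1 = B NOR A = F NOR T = F
net2 = NOT B = NOT F = T
net4 = net2 NOR net1 = T NOR F = F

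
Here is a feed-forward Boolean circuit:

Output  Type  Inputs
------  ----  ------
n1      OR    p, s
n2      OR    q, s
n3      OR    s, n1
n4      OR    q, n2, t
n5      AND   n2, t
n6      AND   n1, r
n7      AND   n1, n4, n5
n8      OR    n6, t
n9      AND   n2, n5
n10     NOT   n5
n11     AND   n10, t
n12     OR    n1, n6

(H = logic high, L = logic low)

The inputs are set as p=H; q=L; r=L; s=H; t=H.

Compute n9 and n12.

n1 = p OR s = H OR H = H
n2 = q OR s = L OR H = H
n5 = n2 AND t = H AND H = H
n6 = n1 AND r = H AND L = L
n9 = n2 AND n5 = H AND H = H
n12 = n1 OR n6 = H OR L = H

n9 = H; n12 = H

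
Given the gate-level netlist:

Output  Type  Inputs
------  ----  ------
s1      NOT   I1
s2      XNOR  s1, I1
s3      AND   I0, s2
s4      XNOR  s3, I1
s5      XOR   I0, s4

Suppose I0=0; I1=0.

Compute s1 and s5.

s1 = 1; s5 = 1

s1 = NOT I1 = NOT 0 = 1
s2 = s1 XNOR I1 = 1 XNOR 0 = 0
s3 = I0 AND s2 = 0 AND 0 = 0
s4 = s3 XNOR I1 = 0 XNOR 0 = 1
s5 = I0 XOR s4 = 0 XOR 1 = 1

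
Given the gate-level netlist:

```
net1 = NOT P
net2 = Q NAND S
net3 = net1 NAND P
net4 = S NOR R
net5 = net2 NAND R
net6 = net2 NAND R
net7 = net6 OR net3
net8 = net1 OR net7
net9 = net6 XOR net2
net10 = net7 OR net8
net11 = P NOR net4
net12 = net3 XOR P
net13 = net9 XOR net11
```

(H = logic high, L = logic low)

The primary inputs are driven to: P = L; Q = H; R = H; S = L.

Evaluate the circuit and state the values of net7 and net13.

net7 = H, net13 = L

net1 = NOT P = NOT L = H
net2 = Q NAND S = H NAND L = H
net3 = net1 NAND P = H NAND L = H
net4 = S NOR R = L NOR H = L
net6 = net2 NAND R = H NAND H = L
net7 = net6 OR net3 = L OR H = H
net9 = net6 XOR net2 = L XOR H = H
net11 = P NOR net4 = L NOR L = H
net13 = net9 XOR net11 = H XOR H = L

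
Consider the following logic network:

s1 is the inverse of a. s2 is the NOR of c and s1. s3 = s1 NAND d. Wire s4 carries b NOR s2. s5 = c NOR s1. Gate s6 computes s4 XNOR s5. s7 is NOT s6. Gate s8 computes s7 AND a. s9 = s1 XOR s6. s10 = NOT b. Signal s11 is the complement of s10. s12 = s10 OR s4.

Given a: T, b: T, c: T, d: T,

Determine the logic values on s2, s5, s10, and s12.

s2 = F; s5 = F; s10 = F; s12 = F

s1 = NOT a = NOT T = F
s2 = c NOR s1 = T NOR F = F
s4 = b NOR s2 = T NOR F = F
s5 = c NOR s1 = T NOR F = F
s10 = NOT b = NOT T = F
s12 = s10 OR s4 = F OR F = F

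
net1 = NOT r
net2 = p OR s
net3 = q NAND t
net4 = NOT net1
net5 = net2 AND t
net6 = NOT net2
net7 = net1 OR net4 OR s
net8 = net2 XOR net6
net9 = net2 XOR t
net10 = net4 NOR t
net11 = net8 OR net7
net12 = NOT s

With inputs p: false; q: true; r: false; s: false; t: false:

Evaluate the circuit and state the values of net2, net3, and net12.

net2 = p OR s = false OR false = false
net3 = q NAND t = true NAND false = true
net12 = NOT s = NOT false = true

net2 = false, net3 = true, net12 = true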